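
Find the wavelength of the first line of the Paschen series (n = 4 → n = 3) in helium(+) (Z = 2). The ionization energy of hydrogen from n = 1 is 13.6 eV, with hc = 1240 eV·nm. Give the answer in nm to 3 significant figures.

The Paschen series terminates on n_f = 3; the first line has n_i = 3+1 = 4.
ΔE = 54.40 × (1/3² − 1/4²) = 2.644 eV.
λ = 1240 / 2.644 = 469 nm.

469 nm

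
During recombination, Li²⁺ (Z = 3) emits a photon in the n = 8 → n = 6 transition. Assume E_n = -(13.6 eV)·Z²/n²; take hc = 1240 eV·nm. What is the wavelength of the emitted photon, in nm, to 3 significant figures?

For Z = 3 the level energies scale as Z², so the effective Rydberg energy is 13.6 × 9 = 122.4 eV.
ΔE = 122.4 × (1/6² − 1/8²) = 122.4 × 0.01215 = 1.488 eV.
λ = hc/ΔE = 1240 / 1.488 = 834 nm.

834 nm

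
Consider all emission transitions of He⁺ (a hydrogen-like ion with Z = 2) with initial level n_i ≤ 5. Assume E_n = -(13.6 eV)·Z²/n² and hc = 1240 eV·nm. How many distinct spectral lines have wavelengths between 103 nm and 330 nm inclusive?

4

Enumerate all n_i → n_f pairs with 1 ≤ n_f < n_i ≤ 5 and compute λ = 1240 / [13.6·4·(1/n_f² − 1/n_i²)].
Lines falling in [103, 330] nm: 5→2 (108.5 nm), 4→2 (121.6 nm), 3→2 (164.1 nm), 5→3 (320.5 nm).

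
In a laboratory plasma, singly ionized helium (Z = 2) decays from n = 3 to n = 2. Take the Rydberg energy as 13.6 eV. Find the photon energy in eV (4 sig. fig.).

7.556 eV

The Bohr energies scale as Z², so for Z = 2: E_n = −54.40/n² eV.
E_3 = −54.40/9 = −6.044 eV and E_2 = −54.40/4 = −13.60 eV.
The photon energy is |E_3 − E_2| = 7.556 eV.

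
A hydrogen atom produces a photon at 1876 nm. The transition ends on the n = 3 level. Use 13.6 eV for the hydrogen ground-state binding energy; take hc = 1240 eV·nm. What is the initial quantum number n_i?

n_i = 4

The photon energy is ΔE = hc/λ = 1240 / 1876 = 0.6610 eV.
With Z = 1, ΔE = 13.60 × (1/n_f² − 1/n_i²), so 1/n_f² − 1/n_i² = 0.04860.
With n_f = 3: 1/n_i² = 1/9 − 0.04860 = 0.06251, so n_i ≈ 4.00.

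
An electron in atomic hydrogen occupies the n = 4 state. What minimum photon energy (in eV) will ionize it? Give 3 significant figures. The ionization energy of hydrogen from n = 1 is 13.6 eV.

E_4 = −13.60/16 = −0.850 eV, so ionization (to E = 0) requires 0.850 eV.

0.850 eV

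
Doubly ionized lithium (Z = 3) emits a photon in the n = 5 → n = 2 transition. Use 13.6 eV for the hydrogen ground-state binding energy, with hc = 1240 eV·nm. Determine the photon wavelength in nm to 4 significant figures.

48.24 nm

For Z = 3 the level energies scale as Z², so the effective Rydberg energy is 13.6 × 9 = 122.4 eV.
ΔE = 122.4 × (1/2² − 1/5²) = 122.4 × 0.2100 = 25.70 eV.
λ = hc/ΔE = 1240 / 25.70 = 48.24 nm.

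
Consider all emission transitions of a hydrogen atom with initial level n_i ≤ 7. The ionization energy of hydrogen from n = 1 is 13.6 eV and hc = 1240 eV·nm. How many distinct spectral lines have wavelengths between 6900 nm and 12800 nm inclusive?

Enumerate all n_i → n_f pairs with 1 ≤ n_f < n_i ≤ 7 and compute λ = 1240 / [13.6·1·(1/n_f² − 1/n_i²)].
Lines falling in [6900, 12800] nm: 6→5 (7460 nm), 7→6 (12370 nm).

2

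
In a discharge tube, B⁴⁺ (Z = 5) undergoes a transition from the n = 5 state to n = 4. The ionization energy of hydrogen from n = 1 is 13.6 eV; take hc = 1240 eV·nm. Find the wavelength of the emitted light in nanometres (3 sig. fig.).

For Z = 5 the level energies scale as Z², so the effective Rydberg energy is 13.6 × 25 = 340.0 eV.
ΔE = 340.0 × (1/4² − 1/5²) = 340.0 × 0.02250 = 7.650 eV.
λ = hc/ΔE = 1240 / 7.650 = 162 nm.

162 nm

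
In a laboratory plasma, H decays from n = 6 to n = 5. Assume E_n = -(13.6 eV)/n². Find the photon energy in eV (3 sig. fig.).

E_6 = −13.60/36 = −0.3778 eV and E_5 = −13.60/25 = −0.5440 eV.
The photon energy is |E_6 − E_5| = 0.166 eV.

0.166 eV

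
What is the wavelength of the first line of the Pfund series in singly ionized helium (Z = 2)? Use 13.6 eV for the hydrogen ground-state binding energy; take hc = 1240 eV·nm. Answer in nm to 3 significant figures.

The Pfund series terminates on n_f = 5; the first line has n_i = 5+1 = 6.
ΔE = 54.40 × (1/5² − 1/6²) = 0.6649 eV.
λ = 1240 / 0.6649 = 1860 nm.

1860 nm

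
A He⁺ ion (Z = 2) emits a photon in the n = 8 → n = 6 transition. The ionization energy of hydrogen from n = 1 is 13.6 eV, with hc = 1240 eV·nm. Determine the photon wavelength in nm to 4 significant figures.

1876 nm

For Z = 2 the level energies scale as Z², so the effective Rydberg energy is 13.6 × 4 = 54.40 eV.
ΔE = 54.40 × (1/6² − 1/8²) = 54.40 × 0.01215 = 0.6611 eV.
λ = hc/ΔE = 1240 / 0.6611 = 1876 nm.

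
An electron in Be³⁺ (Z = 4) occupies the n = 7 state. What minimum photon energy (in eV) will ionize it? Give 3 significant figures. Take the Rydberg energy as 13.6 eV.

4.44 eV

E_n = −13.6 Z²/n² = −217.6/n² eV for Z = 4.
E_7 = −217.6/49 = −4.44 eV, so ionization (to E = 0) requires 4.44 eV.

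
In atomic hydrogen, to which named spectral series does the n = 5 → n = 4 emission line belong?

Brackett

The series is set by the lower level: n_f = 4 is the Brackett series.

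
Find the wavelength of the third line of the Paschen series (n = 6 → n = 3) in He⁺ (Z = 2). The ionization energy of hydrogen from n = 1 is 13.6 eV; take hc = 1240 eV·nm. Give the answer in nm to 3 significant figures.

The Paschen series terminates on n_f = 3; the third line has n_i = 3+3 = 6.
ΔE = 54.40 × (1/3² − 1/6²) = 4.533 eV.
λ = 1240 / 4.533 = 274 nm.

274 nm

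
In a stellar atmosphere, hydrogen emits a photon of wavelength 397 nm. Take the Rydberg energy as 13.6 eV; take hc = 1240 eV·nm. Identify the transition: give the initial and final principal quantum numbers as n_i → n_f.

n_i = 7, n_f = 2

The photon energy is ΔE = hc/λ = 1240 / 397 = 3.123 eV.
With Z = 1, ΔE = 13.60 × (1/n_f² − 1/n_i²), so 1/n_f² − 1/n_i² = 0.2297.
Trying n_f = 2 gives 1/n_i² = 0.02034, i.e. n_i ≈ 7; this pair matches.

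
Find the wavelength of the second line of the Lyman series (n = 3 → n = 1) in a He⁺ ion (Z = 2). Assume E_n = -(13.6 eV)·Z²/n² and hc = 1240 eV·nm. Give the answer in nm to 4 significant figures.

25.64 nm

The Lyman series terminates on n_f = 1; the second line has n_i = 1+2 = 3.
ΔE = 54.40 × (1/1² − 1/3²) = 48.36 eV.
λ = 1240 / 48.36 = 25.64 nm.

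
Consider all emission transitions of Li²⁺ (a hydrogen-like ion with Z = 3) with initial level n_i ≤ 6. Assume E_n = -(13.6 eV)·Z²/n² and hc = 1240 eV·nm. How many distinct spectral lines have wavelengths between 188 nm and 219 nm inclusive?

Enumerate all n_i → n_f pairs with 1 ≤ n_f < n_i ≤ 6 and compute λ = 1240 / [13.6·9·(1/n_f² − 1/n_i²)].
Lines falling in [188, 219] nm: 4→3 (208.4 nm).

1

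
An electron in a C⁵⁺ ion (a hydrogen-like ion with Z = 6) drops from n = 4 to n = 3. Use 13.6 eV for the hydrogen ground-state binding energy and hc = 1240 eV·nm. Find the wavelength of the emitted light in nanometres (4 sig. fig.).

52.10 nm

For Z = 6 the level energies scale as Z², so the effective Rydberg energy is 13.6 × 36 = 489.6 eV.
ΔE = 489.6 × (1/3² − 1/4²) = 489.6 × 0.04861 = 23.80 eV.
λ = hc/ΔE = 1240 / 23.80 = 52.10 nm.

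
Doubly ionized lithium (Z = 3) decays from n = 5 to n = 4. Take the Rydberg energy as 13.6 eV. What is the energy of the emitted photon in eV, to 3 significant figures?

The Bohr energies scale as Z², so for Z = 3: E_n = −122.4/n² eV.
E_5 = −122.4/25 = −4.896 eV and E_4 = −122.4/16 = −7.650 eV.
The photon energy is |E_5 − E_4| = 2.75 eV.

2.75 eV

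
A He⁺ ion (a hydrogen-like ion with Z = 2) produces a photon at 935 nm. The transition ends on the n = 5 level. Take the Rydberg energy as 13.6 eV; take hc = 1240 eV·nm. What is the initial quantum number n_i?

n_i = 8

The photon energy is ΔE = hc/λ = 1240 / 935 = 1.326 eV.
With Z = 2, ΔE = 54.40 × (1/n_f² − 1/n_i²), so 1/n_f² − 1/n_i² = 0.02438.
With n_f = 5: 1/n_i² = 1/25 − 0.02438 = 0.01562, so n_i ≈ 8.00.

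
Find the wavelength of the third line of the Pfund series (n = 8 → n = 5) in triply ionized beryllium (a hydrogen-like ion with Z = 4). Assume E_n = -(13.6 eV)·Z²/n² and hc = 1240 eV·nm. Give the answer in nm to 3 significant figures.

The Pfund series terminates on n_f = 5; the third line has n_i = 5+3 = 8.
ΔE = 217.6 × (1/5² − 1/8²) = 5.304 eV.
λ = 1240 / 5.304 = 234 nm.

234 nm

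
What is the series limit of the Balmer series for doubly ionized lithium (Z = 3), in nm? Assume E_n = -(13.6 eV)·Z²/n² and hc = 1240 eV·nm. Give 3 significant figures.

The Balmer series has lower level n_f = 2; the series limit corresponds to n_i → ∞.
ΔE_max = 13.6 × 9 / 2² = 30.60 eV.
λ_min = 1240 / 30.60 = 40.5 nm.

40.5 nm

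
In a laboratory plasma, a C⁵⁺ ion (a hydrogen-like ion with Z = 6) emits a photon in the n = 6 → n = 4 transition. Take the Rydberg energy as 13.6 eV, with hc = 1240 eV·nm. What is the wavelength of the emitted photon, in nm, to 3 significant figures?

For Z = 6 the level energies scale as Z², so the effective Rydberg energy is 13.6 × 36 = 489.6 eV.
ΔE = 489.6 × (1/4² − 1/6²) = 489.6 × 0.03472 = 17.00 eV.
λ = hc/ΔE = 1240 / 17.00 = 72.9 nm.

72.9 nm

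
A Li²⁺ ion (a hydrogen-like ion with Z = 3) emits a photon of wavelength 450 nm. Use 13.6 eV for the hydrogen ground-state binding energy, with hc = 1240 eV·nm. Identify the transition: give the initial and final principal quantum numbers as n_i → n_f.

The photon energy is ΔE = hc/λ = 1240 / 450 = 2.756 eV.
With Z = 3, ΔE = 122.4 × (1/n_f² − 1/n_i²), so 1/n_f² − 1/n_i² = 0.02251.
Trying n_f = 4 gives 1/n_i² = 0.03999, i.e. n_i ≈ 5; this pair matches.

n_i = 5, n_f = 4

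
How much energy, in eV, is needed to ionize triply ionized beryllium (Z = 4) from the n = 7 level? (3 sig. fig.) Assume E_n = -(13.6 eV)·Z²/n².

E_n = −13.6 Z²/n² = −217.6/n² eV for Z = 4.
E_7 = −217.6/49 = −4.44 eV, so ionization (to E = 0) requires 4.44 eV.

4.44 eV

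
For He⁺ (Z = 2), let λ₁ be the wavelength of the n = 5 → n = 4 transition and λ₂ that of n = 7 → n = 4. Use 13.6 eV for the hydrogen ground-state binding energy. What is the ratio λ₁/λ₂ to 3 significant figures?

1.87

λ ∝ 1/ΔE ∝ 1/(1/n_f² − 1/n_i²), and the Z² and hc factors cancel in the ratio.
λ₁/λ₂ = (1/4² − 1/7²)/(1/4² − 1/5²) = 0.04209/0.02250 = 1.87.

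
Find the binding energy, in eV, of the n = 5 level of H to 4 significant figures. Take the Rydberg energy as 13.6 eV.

E_5 = −13.60/25 = −0.5440 eV, so ionization (to E = 0) requires 0.5440 eV.

0.5440 eV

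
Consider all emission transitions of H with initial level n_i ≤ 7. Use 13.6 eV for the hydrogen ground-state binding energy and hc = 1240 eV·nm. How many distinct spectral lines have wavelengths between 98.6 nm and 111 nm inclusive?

Enumerate all n_i → n_f pairs with 1 ≤ n_f < n_i ≤ 7 and compute λ = 1240 / [13.6·1·(1/n_f² − 1/n_i²)].
Lines falling in [98.6, 111] nm: 3→1 (102.6 nm).

1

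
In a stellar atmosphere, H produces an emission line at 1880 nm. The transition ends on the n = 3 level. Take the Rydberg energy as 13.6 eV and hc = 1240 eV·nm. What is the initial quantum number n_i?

n_i = 4

The photon energy is ΔE = hc/λ = 1240 / 1880 = 0.6596 eV.
With Z = 1, ΔE = 13.60 × (1/n_f² − 1/n_i²), so 1/n_f² − 1/n_i² = 0.04850.
With n_f = 3: 1/n_i² = 1/9 − 0.04850 = 0.06261, so n_i ≈ 4.00.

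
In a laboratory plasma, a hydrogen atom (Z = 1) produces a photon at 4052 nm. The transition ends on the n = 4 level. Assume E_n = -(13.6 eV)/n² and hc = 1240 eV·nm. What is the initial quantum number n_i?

n_i = 5

The photon energy is ΔE = hc/λ = 1240 / 4052 = 0.3060 eV.
With Z = 1, ΔE = 13.60 × (1/n_f² − 1/n_i²), so 1/n_f² − 1/n_i² = 0.02250.
With n_f = 4: 1/n_i² = 1/16 − 0.02250 = 0.04000, so n_i ≈ 5.00.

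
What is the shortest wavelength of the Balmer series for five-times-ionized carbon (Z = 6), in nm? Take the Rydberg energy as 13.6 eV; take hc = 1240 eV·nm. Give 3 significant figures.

The Balmer series has lower level n_f = 2; the series limit corresponds to n_i → ∞.
ΔE_max = 13.6 × 36 / 2² = 122.4 eV.
λ_min = 1240 / 122.4 = 10.1 nm.

10.1 nm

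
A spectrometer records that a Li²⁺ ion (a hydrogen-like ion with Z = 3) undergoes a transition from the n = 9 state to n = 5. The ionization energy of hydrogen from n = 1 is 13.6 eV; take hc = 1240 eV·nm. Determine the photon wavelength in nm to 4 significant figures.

366.3 nm

For Z = 3 the level energies scale as Z², so the effective Rydberg energy is 13.6 × 9 = 122.4 eV.
ΔE = 122.4 × (1/5² − 1/9²) = 122.4 × 0.02765 = 3.385 eV.
λ = hc/ΔE = 1240 / 3.385 = 366.3 nm.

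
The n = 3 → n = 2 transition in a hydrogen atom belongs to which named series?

The series is set by the lower level: n_f = 2 is the Balmer series.

Balmer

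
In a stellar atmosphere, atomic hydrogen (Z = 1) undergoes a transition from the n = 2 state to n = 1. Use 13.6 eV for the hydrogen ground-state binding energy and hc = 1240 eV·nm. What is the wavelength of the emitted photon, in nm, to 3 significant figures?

ΔE = 13.60 × (1/1² − 1/2²) = 13.60 × 0.7500 = 10.20 eV.
λ = hc/ΔE = 1240 / 10.20 = 122 nm.

122 nm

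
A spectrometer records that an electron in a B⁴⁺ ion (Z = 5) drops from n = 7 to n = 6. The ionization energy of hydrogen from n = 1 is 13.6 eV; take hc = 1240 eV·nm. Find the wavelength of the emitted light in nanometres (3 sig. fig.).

For Z = 5 the level energies scale as Z², so the effective Rydberg energy is 13.6 × 25 = 340.0 eV.
ΔE = 340.0 × (1/6² − 1/7²) = 340.0 × 0.007370 = 2.506 eV.
λ = hc/ΔE = 1240 / 2.506 = 495 nm.

495 nm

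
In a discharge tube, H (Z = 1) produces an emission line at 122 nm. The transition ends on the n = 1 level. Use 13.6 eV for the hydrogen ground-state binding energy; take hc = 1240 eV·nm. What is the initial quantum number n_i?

The photon energy is ΔE = hc/λ = 1240 / 122 = 10.16 eV.
With Z = 1, ΔE = 13.60 × (1/n_f² − 1/n_i²), so 1/n_f² − 1/n_i² = 0.7473.
With n_f = 1: 1/n_i² = 1/1 − 0.7473 = 0.2527, so n_i ≈ 1.99.

n_i = 2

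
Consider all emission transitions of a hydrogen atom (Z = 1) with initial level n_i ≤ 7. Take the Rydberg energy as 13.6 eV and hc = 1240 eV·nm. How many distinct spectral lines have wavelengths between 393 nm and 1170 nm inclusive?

Enumerate all n_i → n_f pairs with 1 ≤ n_f < n_i ≤ 7 and compute λ = 1240 / [13.6·1·(1/n_f² − 1/n_i²)].
Lines falling in [393, 1170] nm: 7→2 (397.1 nm), 6→2 (410.3 nm), 5→2 (434.2 nm), 4→2 (486.3 nm), 3→2 (656.5 nm), 7→3 (1005 nm), 6→3 (1094 nm).

7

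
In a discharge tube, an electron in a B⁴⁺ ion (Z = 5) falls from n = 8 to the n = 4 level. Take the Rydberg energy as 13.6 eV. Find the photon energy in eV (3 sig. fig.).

15.9 eV

The Bohr energies scale as Z², so for Z = 5: E_n = −340.0/n² eV.
E_8 = −340.0/64 = −5.313 eV and E_4 = −340.0/16 = −21.25 eV.
The photon energy is |E_8 − E_4| = 15.9 eV.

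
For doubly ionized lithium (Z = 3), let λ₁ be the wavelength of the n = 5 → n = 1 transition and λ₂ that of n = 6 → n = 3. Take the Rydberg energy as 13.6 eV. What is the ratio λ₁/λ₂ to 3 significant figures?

λ ∝ 1/ΔE ∝ 1/(1/n_f² − 1/n_i²), and the Z² and hc factors cancel in the ratio.
λ₁/λ₂ = (1/3² − 1/6²)/(1/1² − 1/5²) = 0.08333/0.9600 = 0.0868.

0.0868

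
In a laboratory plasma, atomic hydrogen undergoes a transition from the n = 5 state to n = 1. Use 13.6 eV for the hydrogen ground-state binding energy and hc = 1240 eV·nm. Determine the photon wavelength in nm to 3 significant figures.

95.0 nm

ΔE = 13.60 × (1/1² − 1/5²) = 13.60 × 0.9600 = 13.06 eV.
λ = hc/ΔE = 1240 / 13.06 = 95.0 nm.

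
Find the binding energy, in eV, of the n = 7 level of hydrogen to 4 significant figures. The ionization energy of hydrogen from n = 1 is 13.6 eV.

E_7 = −13.60/49 = −0.2776 eV, so ionization (to E = 0) requires 0.2776 eV.

0.2776 eV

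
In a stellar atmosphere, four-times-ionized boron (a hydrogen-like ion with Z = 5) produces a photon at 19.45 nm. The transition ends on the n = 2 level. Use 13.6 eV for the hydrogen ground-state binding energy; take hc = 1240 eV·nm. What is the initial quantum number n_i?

The photon energy is ΔE = hc/λ = 1240 / 19.45 = 63.75 eV.
With Z = 5, ΔE = 340.0 × (1/n_f² − 1/n_i²), so 1/n_f² − 1/n_i² = 0.1875.
With n_f = 2: 1/n_i² = 1/4 − 0.1875 = 0.06249, so n_i ≈ 4.00.

n_i = 4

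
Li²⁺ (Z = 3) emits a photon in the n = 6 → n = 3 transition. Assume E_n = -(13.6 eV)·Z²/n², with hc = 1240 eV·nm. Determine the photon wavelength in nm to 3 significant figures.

For Z = 3 the level energies scale as Z², so the effective Rydberg energy is 13.6 × 9 = 122.4 eV.
ΔE = 122.4 × (1/3² − 1/6²) = 122.4 × 0.08333 = 10.20 eV.
λ = hc/ΔE = 1240 / 10.20 = 122 nm.

122 nm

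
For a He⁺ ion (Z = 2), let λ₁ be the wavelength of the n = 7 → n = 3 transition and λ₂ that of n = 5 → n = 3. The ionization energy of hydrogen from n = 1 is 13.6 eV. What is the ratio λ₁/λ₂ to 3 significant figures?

0.784

λ ∝ 1/ΔE ∝ 1/(1/n_f² − 1/n_i²), and the Z² and hc factors cancel in the ratio.
λ₁/λ₂ = (1/3² − 1/5²)/(1/3² − 1/7²) = 0.07111/0.09070 = 0.784.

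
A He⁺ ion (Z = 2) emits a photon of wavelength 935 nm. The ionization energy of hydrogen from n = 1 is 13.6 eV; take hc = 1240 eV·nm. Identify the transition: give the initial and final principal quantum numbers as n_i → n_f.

n_i = 8, n_f = 5

The photon energy is ΔE = hc/λ = 1240 / 935 = 1.326 eV.
With Z = 2, ΔE = 54.40 × (1/n_f² − 1/n_i²), so 1/n_f² − 1/n_i² = 0.02438.
Trying n_f = 5 gives 1/n_i² = 0.01562, i.e. n_i ≈ 8; this pair matches.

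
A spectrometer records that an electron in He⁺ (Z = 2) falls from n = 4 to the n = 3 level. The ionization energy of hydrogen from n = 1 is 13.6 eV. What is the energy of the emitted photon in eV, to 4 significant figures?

The Bohr energies scale as Z², so for Z = 2: E_n = −54.40/n² eV.
E_4 = −54.40/16 = −3.400 eV and E_3 = −54.40/9 = −6.044 eV.
The photon energy is |E_4 − E_3| = 2.644 eV.

2.644 eV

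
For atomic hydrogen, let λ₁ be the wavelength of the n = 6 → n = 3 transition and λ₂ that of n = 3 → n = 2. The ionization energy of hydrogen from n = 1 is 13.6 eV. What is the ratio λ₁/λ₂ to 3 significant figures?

λ ∝ 1/ΔE ∝ 1/(1/n_f² − 1/n_i²), and the Z² and hc factors cancel in the ratio.
λ₁/λ₂ = (1/2² − 1/3²)/(1/3² − 1/6²) = 0.1389/0.08333 = 1.67.

1.67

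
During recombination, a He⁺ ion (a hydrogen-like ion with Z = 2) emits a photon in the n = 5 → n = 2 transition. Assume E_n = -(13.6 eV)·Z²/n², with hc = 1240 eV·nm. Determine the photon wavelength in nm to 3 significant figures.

For Z = 2 the level energies scale as Z², so the effective Rydberg energy is 13.6 × 4 = 54.40 eV.
ΔE = 54.40 × (1/2² − 1/5²) = 54.40 × 0.2100 = 11.42 eV.
λ = hc/ΔE = 1240 / 11.42 = 109 nm.

109 nm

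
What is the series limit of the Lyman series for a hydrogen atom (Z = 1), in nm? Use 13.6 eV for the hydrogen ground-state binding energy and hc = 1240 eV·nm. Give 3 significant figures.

The Lyman series has lower level n_f = 1; the series limit corresponds to n_i → ∞.
ΔE_max = 13.6 × 1 / 1² = 13.60 eV.
λ_min = 1240 / 13.60 = 91.2 nm.

91.2 nm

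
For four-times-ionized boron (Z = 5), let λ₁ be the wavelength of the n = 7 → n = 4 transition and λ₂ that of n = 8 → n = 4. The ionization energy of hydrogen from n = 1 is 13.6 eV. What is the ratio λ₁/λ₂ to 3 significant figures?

λ ∝ 1/ΔE ∝ 1/(1/n_f² − 1/n_i²), and the Z² and hc factors cancel in the ratio.
λ₁/λ₂ = (1/4² − 1/8²)/(1/4² − 1/7²) = 0.04688/0.04209 = 1.11.

1.11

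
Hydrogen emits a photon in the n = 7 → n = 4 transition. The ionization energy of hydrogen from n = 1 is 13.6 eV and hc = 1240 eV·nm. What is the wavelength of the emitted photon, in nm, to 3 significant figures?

2170 nm

ΔE = 13.60 × (1/4² − 1/7²) = 13.60 × 0.04209 = 0.5724 eV.
λ = hc/ΔE = 1240 / 0.5724 = 2170 nm.
This line belongs to the Brackett series.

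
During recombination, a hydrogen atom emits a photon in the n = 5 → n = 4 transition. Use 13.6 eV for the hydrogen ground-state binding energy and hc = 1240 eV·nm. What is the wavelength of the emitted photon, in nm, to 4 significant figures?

ΔE = 13.60 × (1/4² − 1/5²) = 13.60 × 0.02250 = 0.3060 eV.
λ = hc/ΔE = 1240 / 0.3060 = 4052 nm.

4052 nm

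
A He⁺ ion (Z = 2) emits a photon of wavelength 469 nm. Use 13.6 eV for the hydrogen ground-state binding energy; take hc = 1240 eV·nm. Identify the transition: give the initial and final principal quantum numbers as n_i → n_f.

The photon energy is ΔE = hc/λ = 1240 / 469 = 2.644 eV.
With Z = 2, ΔE = 54.40 × (1/n_f² − 1/n_i²), so 1/n_f² − 1/n_i² = 0.04860.
Trying n_f = 3 gives 1/n_i² = 0.06251, i.e. n_i ≈ 4; this pair matches.

n_i = 4, n_f = 3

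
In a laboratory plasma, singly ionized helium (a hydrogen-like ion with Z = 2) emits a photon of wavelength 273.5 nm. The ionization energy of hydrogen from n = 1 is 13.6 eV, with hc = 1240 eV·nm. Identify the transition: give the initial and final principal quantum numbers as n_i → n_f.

The photon energy is ΔE = hc/λ = 1240 / 273.5 = 4.534 eV.
With Z = 2, ΔE = 54.40 × (1/n_f² − 1/n_i²), so 1/n_f² − 1/n_i² = 0.08334.
Trying n_f = 3 gives 1/n_i² = 0.02777, i.e. n_i ≈ 6; this pair matches.

n_i = 6, n_f = 3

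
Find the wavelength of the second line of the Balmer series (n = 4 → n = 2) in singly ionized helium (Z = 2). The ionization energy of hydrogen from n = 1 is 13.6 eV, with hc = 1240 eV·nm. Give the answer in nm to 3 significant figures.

122 nm

The Balmer series terminates on n_f = 2; the second line has n_i = 2+2 = 4.
ΔE = 54.40 × (1/2² − 1/4²) = 10.20 eV.
λ = 1240 / 10.20 = 122 nm.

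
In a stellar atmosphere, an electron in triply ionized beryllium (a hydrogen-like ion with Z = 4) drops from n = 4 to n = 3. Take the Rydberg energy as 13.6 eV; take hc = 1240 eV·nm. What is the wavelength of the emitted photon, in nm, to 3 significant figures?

117 nm

For Z = 4 the level energies scale as Z², so the effective Rydberg energy is 13.6 × 16 = 217.6 eV.
ΔE = 217.6 × (1/3² − 1/4²) = 217.6 × 0.04861 = 10.58 eV.
λ = hc/ΔE = 1240 / 10.58 = 117 nm.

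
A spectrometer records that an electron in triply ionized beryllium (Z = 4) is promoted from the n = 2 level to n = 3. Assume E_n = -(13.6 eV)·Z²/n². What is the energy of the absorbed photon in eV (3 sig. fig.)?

30.2 eV

The Bohr energies scale as Z², so for Z = 4: E_n = −217.6/n² eV.
E_3 = −217.6/9 = −24.18 eV and E_2 = −217.6/4 = −54.40 eV.
The photon energy is |E_3 − E_2| = 30.2 eV.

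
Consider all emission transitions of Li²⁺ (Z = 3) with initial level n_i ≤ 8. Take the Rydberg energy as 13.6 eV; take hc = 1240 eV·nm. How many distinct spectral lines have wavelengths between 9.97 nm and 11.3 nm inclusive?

Enumerate all n_i → n_f pairs with 1 ≤ n_f < n_i ≤ 8 and compute λ = 1240 / [13.6·9·(1/n_f² − 1/n_i²)].
Lines falling in [9.97, 11.3] nm: 8→1 (10.29 nm), 7→1 (10.34 nm), 6→1 (10.42 nm), 5→1 (10.55 nm), 4→1 (10.81 nm).

5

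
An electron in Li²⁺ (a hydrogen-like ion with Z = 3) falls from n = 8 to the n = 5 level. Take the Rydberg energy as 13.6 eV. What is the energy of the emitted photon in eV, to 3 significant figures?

The Bohr energies scale as Z², so for Z = 3: E_n = −122.4/n² eV.
E_8 = −122.4/64 = −1.913 eV and E_5 = −122.4/25 = −4.896 eV.
The photon energy is |E_8 − E_5| = 2.98 eV.

2.98 eV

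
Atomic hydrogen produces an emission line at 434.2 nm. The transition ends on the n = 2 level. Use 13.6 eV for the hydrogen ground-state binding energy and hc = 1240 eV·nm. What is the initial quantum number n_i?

n_i = 5

The photon energy is ΔE = hc/λ = 1240 / 434.2 = 2.856 eV.
With Z = 1, ΔE = 13.60 × (1/n_f² − 1/n_i²), so 1/n_f² − 1/n_i² = 0.2100.
With n_f = 2: 1/n_i² = 1/4 − 0.2100 = 0.04001, so n_i ≈ 5.00.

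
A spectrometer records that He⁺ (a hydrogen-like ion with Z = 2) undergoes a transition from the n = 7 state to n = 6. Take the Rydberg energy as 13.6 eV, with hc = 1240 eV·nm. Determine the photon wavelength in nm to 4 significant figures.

3093 nm

For Z = 2 the level energies scale as Z², so the effective Rydberg energy is 13.6 × 4 = 54.40 eV.
ΔE = 54.40 × (1/6² − 1/7²) = 54.40 × 0.007370 = 0.4009 eV.
λ = hc/ΔE = 1240 / 0.4009 = 3093 nm.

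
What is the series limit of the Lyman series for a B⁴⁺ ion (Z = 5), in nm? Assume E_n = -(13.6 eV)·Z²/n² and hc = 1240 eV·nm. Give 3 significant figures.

The Lyman series has lower level n_f = 1; the series limit corresponds to n_i → ∞.
ΔE_max = 13.6 × 25 / 1² = 340.0 eV.
λ_min = 1240 / 340.0 = 3.65 nm.

3.65 nm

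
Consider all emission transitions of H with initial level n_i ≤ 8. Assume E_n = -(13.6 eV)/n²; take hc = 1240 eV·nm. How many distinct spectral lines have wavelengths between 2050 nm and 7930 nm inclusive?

Enumerate all n_i → n_f pairs with 1 ≤ n_f < n_i ≤ 8 and compute λ = 1240 / [13.6·1·(1/n_f² − 1/n_i²)].
Lines falling in [2050, 7930] nm: 7→4 (2166 nm), 6→4 (2626 nm), 8→5 (3741 nm), 5→4 (4052 nm), 7→5 (4654 nm), 6→5 (7460 nm), 8→6 (7503 nm).

7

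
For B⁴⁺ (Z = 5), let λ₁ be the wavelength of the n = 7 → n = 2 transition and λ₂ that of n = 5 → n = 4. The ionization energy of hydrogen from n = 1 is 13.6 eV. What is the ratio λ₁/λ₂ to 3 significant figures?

0.0980

λ ∝ 1/ΔE ∝ 1/(1/n_f² − 1/n_i²), and the Z² and hc factors cancel in the ratio.
λ₁/λ₂ = (1/4² − 1/5²)/(1/2² − 1/7²) = 0.02250/0.2296 = 0.0980.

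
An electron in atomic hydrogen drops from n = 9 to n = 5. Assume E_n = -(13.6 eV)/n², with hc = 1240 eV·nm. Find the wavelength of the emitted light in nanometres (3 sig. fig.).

3300 nm

ΔE = 13.60 × (1/5² − 1/9²) = 13.60 × 0.02765 = 0.3761 eV.
λ = hc/ΔE = 1240 / 0.3761 = 3300 nm.
This line belongs to the Pfund series.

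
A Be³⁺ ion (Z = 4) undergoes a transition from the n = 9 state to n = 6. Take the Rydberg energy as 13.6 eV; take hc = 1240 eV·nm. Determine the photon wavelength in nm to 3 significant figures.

369 nm

For Z = 4 the level energies scale as Z², so the effective Rydberg energy is 13.6 × 16 = 217.6 eV.
ΔE = 217.6 × (1/6² − 1/9²) = 217.6 × 0.01543 = 3.358 eV.
λ = hc/ΔE = 1240 / 3.358 = 369 nm.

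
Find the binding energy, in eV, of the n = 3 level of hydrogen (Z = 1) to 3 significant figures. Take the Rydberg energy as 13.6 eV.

1.51 eV

E_3 = −13.60/9 = −1.51 eV, so ionization (to E = 0) requires 1.51 eV.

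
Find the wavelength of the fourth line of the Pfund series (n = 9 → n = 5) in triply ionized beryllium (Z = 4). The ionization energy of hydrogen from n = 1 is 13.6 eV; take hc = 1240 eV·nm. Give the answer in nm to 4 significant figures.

206.1 nm

The Pfund series terminates on n_f = 5; the fourth line has n_i = 5+4 = 9.
ΔE = 217.6 × (1/5² − 1/9²) = 6.018 eV.
λ = 1240 / 6.018 = 206.1 nm.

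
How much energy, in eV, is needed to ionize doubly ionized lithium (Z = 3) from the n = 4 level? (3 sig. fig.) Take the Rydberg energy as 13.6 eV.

7.65 eV

E_n = −13.6 Z²/n² = −122.4/n² eV for Z = 3.
E_4 = −122.4/16 = −7.65 eV, so ionization (to E = 0) requires 7.65 eV.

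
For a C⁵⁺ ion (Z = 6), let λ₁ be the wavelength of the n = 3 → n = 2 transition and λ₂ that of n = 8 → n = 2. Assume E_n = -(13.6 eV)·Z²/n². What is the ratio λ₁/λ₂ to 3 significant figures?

1.69

λ ∝ 1/ΔE ∝ 1/(1/n_f² − 1/n_i²), and the Z² and hc factors cancel in the ratio.
λ₁/λ₂ = (1/2² − 1/8²)/(1/2² − 1/3²) = 0.2344/0.1389 = 1.69.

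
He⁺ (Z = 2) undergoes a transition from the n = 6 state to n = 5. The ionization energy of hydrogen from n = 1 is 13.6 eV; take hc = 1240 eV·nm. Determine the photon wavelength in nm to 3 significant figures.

For Z = 2 the level energies scale as Z², so the effective Rydberg energy is 13.6 × 4 = 54.40 eV.
ΔE = 54.40 × (1/5² − 1/6²) = 54.40 × 0.01222 = 0.6649 eV.
λ = hc/ΔE = 1240 / 0.6649 = 1860 nm.

1860 nm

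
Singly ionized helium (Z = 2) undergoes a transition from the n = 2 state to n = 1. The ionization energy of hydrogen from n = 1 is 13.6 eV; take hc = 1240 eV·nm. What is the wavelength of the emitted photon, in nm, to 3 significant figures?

For Z = 2 the level energies scale as Z², so the effective Rydberg energy is 13.6 × 4 = 54.40 eV.
ΔE = 54.40 × (1/1² − 1/2²) = 54.40 × 0.7500 = 40.80 eV.
λ = hc/ΔE = 1240 / 40.80 = 30.4 nm.

30.4 nm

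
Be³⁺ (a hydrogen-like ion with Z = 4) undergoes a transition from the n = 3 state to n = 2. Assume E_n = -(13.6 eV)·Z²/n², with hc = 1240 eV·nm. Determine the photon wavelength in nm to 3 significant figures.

For Z = 4 the level energies scale as Z², so the effective Rydberg energy is 13.6 × 16 = 217.6 eV.
ΔE = 217.6 × (1/2² − 1/3²) = 217.6 × 0.1389 = 30.22 eV.
λ = hc/ΔE = 1240 / 30.22 = 41.0 nm.

41.0 nm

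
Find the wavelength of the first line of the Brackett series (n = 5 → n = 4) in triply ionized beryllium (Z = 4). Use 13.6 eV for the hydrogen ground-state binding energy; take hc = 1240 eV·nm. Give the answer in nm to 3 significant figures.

The Brackett series terminates on n_f = 4; the first line has n_i = 4+1 = 5.
ΔE = 217.6 × (1/4² − 1/5²) = 4.896 eV.
λ = 1240 / 4.896 = 253 nm.

253 nm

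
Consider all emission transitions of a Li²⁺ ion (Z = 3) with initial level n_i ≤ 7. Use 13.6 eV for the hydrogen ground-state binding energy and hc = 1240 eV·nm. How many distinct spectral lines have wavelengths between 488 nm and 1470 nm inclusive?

Enumerate all n_i → n_f pairs with 1 ≤ n_f < n_i ≤ 7 and compute λ = 1240 / [13.6·9·(1/n_f² − 1/n_i²)].
Lines falling in [488, 1470] nm: 7→5 (517.1 nm), 6→5 (828.9 nm), 7→6 (1375 nm).

3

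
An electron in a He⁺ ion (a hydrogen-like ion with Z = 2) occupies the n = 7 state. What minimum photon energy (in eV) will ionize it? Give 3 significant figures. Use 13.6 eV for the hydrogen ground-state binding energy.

E_n = −13.6 Z²/n² = −54.40/n² eV for Z = 2.
E_7 = −54.40/49 = −1.11 eV, so ionization (to E = 0) requires 1.11 eV.

1.11 eV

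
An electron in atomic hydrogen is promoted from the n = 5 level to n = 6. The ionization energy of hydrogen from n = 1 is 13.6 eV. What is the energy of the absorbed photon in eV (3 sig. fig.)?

0.166 eV

E_6 = −13.60/36 = −0.3778 eV and E_5 = −13.60/25 = −0.5440 eV.
The photon energy is |E_6 − E_5| = 0.166 eV.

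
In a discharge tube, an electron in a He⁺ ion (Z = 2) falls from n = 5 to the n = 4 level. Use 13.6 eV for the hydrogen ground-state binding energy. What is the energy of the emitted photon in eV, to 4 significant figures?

The Bohr energies scale as Z², so for Z = 2: E_n = −54.40/n² eV.
E_5 = −54.40/25 = −2.176 eV and E_4 = −54.40/16 = −3.400 eV.
The photon energy is |E_5 − E_4| = 1.224 eV.

1.224 eV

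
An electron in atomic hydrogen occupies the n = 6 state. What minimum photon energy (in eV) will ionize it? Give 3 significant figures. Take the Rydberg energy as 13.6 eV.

E_6 = −13.60/36 = −0.378 eV, so ionization (to E = 0) requires 0.378 eV.

0.378 eV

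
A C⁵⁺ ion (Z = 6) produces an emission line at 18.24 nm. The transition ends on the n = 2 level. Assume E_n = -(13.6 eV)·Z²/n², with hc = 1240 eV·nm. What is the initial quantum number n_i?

The photon energy is ΔE = hc/λ = 1240 / 18.24 = 67.98 eV.
With Z = 6, ΔE = 489.6 × (1/n_f² − 1/n_i²), so 1/n_f² − 1/n_i² = 0.1389.
With n_f = 2: 1/n_i² = 1/4 − 0.1389 = 0.1111, so n_i ≈ 3.00.

n_i = 3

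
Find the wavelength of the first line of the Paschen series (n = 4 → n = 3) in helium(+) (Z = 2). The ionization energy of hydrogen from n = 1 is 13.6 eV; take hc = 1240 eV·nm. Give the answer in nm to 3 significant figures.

469 nm

The Paschen series terminates on n_f = 3; the first line has n_i = 3+1 = 4.
ΔE = 54.40 × (1/3² − 1/4²) = 2.644 eV.
λ = 1240 / 2.644 = 469 nm.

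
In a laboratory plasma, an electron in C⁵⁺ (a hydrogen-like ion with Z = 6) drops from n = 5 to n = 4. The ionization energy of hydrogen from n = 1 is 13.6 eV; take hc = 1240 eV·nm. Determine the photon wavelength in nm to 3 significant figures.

For Z = 6 the level energies scale as Z², so the effective Rydberg energy is 13.6 × 36 = 489.6 eV.
ΔE = 489.6 × (1/4² − 1/5²) = 489.6 × 0.02250 = 11.02 eV.
λ = hc/ΔE = 1240 / 11.02 = 113 nm.

113 nm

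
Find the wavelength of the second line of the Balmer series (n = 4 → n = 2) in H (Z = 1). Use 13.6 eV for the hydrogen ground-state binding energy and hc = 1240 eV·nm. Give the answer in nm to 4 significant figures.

The Balmer series terminates on n_f = 2; the second line has n_i = 2+2 = 4.
ΔE = 13.60 × (1/2² − 1/4²) = 2.550 eV.
λ = 1240 / 2.550 = 486.3 nm.

486.3 nm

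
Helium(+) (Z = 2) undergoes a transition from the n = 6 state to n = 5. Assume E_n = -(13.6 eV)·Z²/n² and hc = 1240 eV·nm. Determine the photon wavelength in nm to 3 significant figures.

For Z = 2 the level energies scale as Z², so the effective Rydberg energy is 13.6 × 4 = 54.40 eV.
ΔE = 54.40 × (1/5² − 1/6²) = 54.40 × 0.01222 = 0.6649 eV.
λ = hc/ΔE = 1240 / 0.6649 = 1860 nm.

1860 nm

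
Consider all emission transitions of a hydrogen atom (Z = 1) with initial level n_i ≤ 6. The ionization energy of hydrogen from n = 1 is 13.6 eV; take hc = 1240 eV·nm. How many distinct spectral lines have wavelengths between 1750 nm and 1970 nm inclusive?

Enumerate all n_i → n_f pairs with 1 ≤ n_f < n_i ≤ 6 and compute λ = 1240 / [13.6·1·(1/n_f² − 1/n_i²)].
Lines falling in [1750, 1970] nm: 4→3 (1876 nm).

1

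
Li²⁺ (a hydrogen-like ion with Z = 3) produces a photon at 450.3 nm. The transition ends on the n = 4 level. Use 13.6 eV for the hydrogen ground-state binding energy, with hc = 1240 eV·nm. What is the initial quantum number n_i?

The photon energy is ΔE = hc/λ = 1240 / 450.3 = 2.754 eV.
With Z = 3, ΔE = 122.4 × (1/n_f² − 1/n_i²), so 1/n_f² − 1/n_i² = 0.02250.
With n_f = 4: 1/n_i² = 1/16 − 0.02250 = 0.04000, so n_i ≈ 5.00.

n_i = 5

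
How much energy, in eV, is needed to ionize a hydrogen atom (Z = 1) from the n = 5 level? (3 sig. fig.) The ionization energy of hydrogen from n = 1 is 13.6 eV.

E_5 = −13.60/25 = −0.544 eV, so ionization (to E = 0) requires 0.544 eV.

0.544 eV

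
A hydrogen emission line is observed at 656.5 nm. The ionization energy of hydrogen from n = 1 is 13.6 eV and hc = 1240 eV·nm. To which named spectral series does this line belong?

Balmer

ΔE = 1240/656.5 = 1.889 eV.
This matches 13.6 × (1/2² − 1/3²), so n_f = 2: the Balmer series.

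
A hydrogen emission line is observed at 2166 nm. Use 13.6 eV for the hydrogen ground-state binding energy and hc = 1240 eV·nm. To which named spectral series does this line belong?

Brackett

ΔE = 1240/2166 = 0.5725 eV.
This matches 13.6 × (1/4² − 1/7²), so n_f = 4: the Brackett series.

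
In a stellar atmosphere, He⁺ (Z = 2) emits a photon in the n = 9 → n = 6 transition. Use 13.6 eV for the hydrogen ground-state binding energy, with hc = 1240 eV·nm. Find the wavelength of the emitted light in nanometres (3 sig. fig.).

1480 nm

For Z = 2 the level energies scale as Z², so the effective Rydberg energy is 13.6 × 4 = 54.40 eV.
ΔE = 54.40 × (1/6² − 1/9²) = 54.40 × 0.01543 = 0.8395 eV.
λ = hc/ΔE = 1240 / 0.8395 = 1480 nm.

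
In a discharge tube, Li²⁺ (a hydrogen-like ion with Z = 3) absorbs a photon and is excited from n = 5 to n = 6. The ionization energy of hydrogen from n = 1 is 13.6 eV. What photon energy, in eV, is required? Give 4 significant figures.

1.496 eV

The Bohr energies scale as Z², so for Z = 3: E_n = −122.4/n² eV.
E_6 = −122.4/36 = −3.400 eV and E_5 = −122.4/25 = −4.896 eV.
The photon energy is |E_6 − E_5| = 1.496 eV.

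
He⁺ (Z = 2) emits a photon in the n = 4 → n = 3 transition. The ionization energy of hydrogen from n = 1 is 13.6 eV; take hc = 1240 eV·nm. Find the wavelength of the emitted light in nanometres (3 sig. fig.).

469 nm

For Z = 2 the level energies scale as Z², so the effective Rydberg energy is 13.6 × 4 = 54.40 eV.
ΔE = 54.40 × (1/3² − 1/4²) = 54.40 × 0.04861 = 2.644 eV.
λ = hc/ΔE = 1240 / 2.644 = 469 nm.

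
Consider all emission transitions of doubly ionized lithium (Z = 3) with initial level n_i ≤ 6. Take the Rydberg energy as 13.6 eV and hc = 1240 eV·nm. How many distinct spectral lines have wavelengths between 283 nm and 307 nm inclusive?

1

Enumerate all n_i → n_f pairs with 1 ≤ n_f < n_i ≤ 6 and compute λ = 1240 / [13.6·9·(1/n_f² − 1/n_i²)].
Lines falling in [283, 307] nm: 6→4 (291.8 nm).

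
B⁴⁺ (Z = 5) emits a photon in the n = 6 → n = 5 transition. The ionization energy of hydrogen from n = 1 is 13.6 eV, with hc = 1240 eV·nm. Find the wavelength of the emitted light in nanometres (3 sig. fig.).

For Z = 5 the level energies scale as Z², so the effective Rydberg energy is 13.6 × 25 = 340.0 eV.
ΔE = 340.0 × (1/5² − 1/6²) = 340.0 × 0.01222 = 4.156 eV.
λ = hc/ΔE = 1240 / 4.156 = 298 nm.

298 nm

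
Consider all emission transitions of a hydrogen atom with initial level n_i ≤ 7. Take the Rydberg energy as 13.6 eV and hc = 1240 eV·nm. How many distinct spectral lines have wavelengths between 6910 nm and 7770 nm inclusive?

1

Enumerate all n_i → n_f pairs with 1 ≤ n_f < n_i ≤ 7 and compute λ = 1240 / [13.6·1·(1/n_f² − 1/n_i²)].
Lines falling in [6910, 7770] nm: 6→5 (7460 nm).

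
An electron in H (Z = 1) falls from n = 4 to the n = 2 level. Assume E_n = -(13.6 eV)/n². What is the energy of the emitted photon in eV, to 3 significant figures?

2.55 eV

E_4 = −13.60/16 = −0.8500 eV and E_2 = −13.60/4 = −3.400 eV.
The photon energy is |E_4 − E_2| = 2.55 eV.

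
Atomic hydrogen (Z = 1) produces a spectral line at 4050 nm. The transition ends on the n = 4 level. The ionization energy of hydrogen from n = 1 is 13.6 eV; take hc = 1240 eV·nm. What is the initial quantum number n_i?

The photon energy is ΔE = hc/λ = 1240 / 4050 = 0.3062 eV.
With Z = 1, ΔE = 13.60 × (1/n_f² − 1/n_i²), so 1/n_f² − 1/n_i² = 0.02251.
With n_f = 4: 1/n_i² = 1/16 − 0.02251 = 0.03999, so n_i ≈ 5.00.

n_i = 5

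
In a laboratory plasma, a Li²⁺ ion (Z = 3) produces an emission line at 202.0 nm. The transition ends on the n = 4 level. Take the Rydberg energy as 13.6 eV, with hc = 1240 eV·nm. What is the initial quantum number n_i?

n_i = 9

The photon energy is ΔE = hc/λ = 1240 / 202.0 = 6.139 eV.
With Z = 3, ΔE = 122.4 × (1/n_f² − 1/n_i²), so 1/n_f² − 1/n_i² = 0.05015.
With n_f = 4: 1/n_i² = 1/16 − 0.05015 = 0.01235, so n_i ≈ 9.00.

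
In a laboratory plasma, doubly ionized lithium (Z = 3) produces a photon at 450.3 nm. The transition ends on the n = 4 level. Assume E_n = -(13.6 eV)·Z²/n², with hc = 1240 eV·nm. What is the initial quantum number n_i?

n_i = 5

The photon energy is ΔE = hc/λ = 1240 / 450.3 = 2.754 eV.
With Z = 3, ΔE = 122.4 × (1/n_f² − 1/n_i²), so 1/n_f² − 1/n_i² = 0.02250.
With n_f = 4: 1/n_i² = 1/16 − 0.02250 = 0.04000, so n_i ≈ 5.00.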